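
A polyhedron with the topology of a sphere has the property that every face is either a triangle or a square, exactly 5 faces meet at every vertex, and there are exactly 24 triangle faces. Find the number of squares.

Let x be the number of squares; then F = 24 + x.
Edge–face incidences: 2E = 3·24 + 4·x = 72 + 4x.
Every vertex has degree 5, so 5V = 2E.
Euler: V − E + F = 2 ⇒ (2E)/5 − E + (24 + x) = 2.
Multiply by 10: 2·(2E) − 5·(2E) + 10·(24 + x) = 20, i.e. 240 + 10x − 3·(72 + 4x) = 20.
Collecting terms: −2x + 24 = 20, so −2x = −4, so x = 2.
Then 2E = 72 + 4·2 = 80, so E = 40, V = 2E/5 = 16, F = 24 + 2 = 26.

2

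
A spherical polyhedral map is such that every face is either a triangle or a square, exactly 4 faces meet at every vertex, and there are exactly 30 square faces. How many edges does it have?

72

Let x be the number of triangles; then F = 30 + x.
Edge–face incidences: 2E = 4·30 + 3·x = 120 + 3x.
Every vertex has degree 4, so 4V = 2E.
Euler: V − E + F = 2 ⇒ (2E)/4 − E + (30 + x) = 2.
Multiply by 8: 2·(2E) − 4·(2E) + 8·(30 + x) = 16, i.e. 240 + 8x − 2·(120 + 3x) = 16.
Collecting terms: 2x = 16, so x = 8.
Then 2E = 120 + 3·8 = 144, so E = 72, V = 2E/4 = 36, F = 30 + 8 = 38.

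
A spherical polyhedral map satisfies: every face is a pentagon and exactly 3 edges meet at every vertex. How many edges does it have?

Each face has 5 edges and each edge borders two faces, so 2E = 5F.
Each vertex has degree 3, so 3V = 2E and hence V = 5F/3.
Euler: V − E + F = 2 ⇒ (5F/3) − (5F/2) + F = 2.
Multiply by 6: (10 − 15 + 6)F = 12, i.e. 1F = 12.
So F = 12, E = 5·12/2 = 30, V = 5·12/3 = 20.

30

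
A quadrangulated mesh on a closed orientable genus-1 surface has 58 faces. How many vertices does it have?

χ = 2 − 2·1 = 0, and every face is a square so 4F = 2E.
E = 4·58/2 = 116. Then V = 0 + E − F = 0 + 116 − 58 = 58.

58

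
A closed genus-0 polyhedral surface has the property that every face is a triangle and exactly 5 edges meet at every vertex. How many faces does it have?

Each face has 3 edges and each edge borders two faces, so 2E = 3F.
Each vertex has degree 5, so 5V = 2E and hence V = 3F/5.
Euler: V − E + F = 2 ⇒ (3F/5) − (3F/2) + F = 2.
Multiply by 10: (6 − 15 + 10)F = 20, i.e. 1F = 20.
So F = 20, E = 3·20/2 = 30, V = 3·20/5 = 12.

20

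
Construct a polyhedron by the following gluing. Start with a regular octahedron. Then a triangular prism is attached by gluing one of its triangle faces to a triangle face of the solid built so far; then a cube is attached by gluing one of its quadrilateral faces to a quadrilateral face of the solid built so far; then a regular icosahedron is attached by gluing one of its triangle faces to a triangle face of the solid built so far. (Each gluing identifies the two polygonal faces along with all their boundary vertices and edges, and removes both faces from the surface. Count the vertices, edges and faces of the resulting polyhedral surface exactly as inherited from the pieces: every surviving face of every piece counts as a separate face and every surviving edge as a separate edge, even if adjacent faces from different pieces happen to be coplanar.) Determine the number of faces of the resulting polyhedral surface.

A regular octahedron: V=6, E=12, F=8.
Attach a triangular prism (V=6, E=9, F=5) along a 3-gon: merge 3 vertices and 3 edges, delete both glued faces → V=9, E=18, F=11.
Attach a cube (V=8, E=12, F=6) along a 4-gon: merge 4 vertices and 4 edges, delete both glued faces → V=13, E=26, F=15.
Attach a regular icosahedron (V=12, E=30, F=20) along a 3-gon: merge 3 vertices and 3 edges, delete both glued faces → V=22, E=53, F=33.
Check: V − E + F = 22 − 53 + 33 = 2.

33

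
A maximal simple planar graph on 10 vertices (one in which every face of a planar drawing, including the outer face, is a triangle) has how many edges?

In a plane triangulation 3F = 2E and V − E + F = 2, so E = 3V − 6 = 3·10 − 6 = 24.

24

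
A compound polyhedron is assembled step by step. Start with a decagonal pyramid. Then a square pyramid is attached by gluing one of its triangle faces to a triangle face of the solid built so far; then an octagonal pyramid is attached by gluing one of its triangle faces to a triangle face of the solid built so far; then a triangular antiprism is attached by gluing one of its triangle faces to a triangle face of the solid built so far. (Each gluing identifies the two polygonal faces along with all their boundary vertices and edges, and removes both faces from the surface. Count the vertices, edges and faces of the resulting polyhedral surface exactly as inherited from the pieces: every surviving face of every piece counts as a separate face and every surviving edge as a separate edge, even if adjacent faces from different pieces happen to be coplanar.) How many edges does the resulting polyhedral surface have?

A decagonal pyramid: V=11, E=20, F=11.
Attach a square pyramid (V=5, E=8, F=5) along a 3-gon: merge 3 vertices and 3 edges, delete both glued faces → V=13, E=25, F=14.
Attach an octagonal pyramid (V=9, E=16, F=9) along a 3-gon: merge 3 vertices and 3 edges, delete both glued faces → V=19, E=38, F=21.
Attach a triangular antiprism (V=6, E=12, F=8) along a 3-gon: merge 3 vertices and 3 edges, delete both glued faces → V=22, E=47, F=27.
Check: V − E + F = 22 − 47 + 27 = 2.

47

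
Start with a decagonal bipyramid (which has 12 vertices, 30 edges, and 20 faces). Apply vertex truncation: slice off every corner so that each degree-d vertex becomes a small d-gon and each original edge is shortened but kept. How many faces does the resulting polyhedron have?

Truncation replaces each original edge-end by a new vertex, so V′ = 2E = 60.
Each original edge survives, and each old vertex of degree d contributes d new edges; summing degrees gives Σd = 2E, so E′ = E + 2E = 3E = 90.
Each original face survives and each original vertex becomes one new face: F′ = F + V = 32.

32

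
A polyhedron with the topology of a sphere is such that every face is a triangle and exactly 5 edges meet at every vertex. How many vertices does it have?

12

Each face has 3 edges and each edge borders two faces, so 2E = 3F.
Each vertex has degree 5, so 5V = 2E and hence V = 3F/5.
Euler: V − E + F = 2 ⇒ (3F/5) − (3F/2) + F = 2.
Multiply by 10: (6 − 15 + 10)F = 20, i.e. 1F = 20.
So F = 20, E = 3·20/2 = 30, V = 3·20/5 = 12.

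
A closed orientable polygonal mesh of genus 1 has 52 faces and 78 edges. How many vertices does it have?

26

For a closed orientable surface of genus 1, χ = 2 − 2·1 = 0.
V = 0 + E − F = 0 + 78 − 52 = 26.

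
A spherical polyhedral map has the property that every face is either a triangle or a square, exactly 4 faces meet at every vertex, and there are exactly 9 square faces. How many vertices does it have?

Let x be the number of triangles; then F = 9 + x.
Edge–face incidences: 2E = 4·9 + 3·x = 36 + 3x.
Every vertex has degree 4, so 4V = 2E.
Euler: V − E + F = 2 ⇒ (2E)/4 − E + (9 + x) = 2.
Multiply by 8: 2·(2E) − 4·(2E) + 8·(9 + x) = 16, i.e. 72 + 8x − 2·(36 + 3x) = 16.
Collecting terms: 2x = 16, so x = 8.
Then 2E = 36 + 3·8 = 60, so E = 30, V = 2E/4 = 15, F = 9 + 8 = 17.

15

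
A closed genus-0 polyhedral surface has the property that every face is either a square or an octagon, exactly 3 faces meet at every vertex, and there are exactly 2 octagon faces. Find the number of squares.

8

Let x be the number of squares; then F = 2 + x.
Edge–face incidences: 2E = 8·2 + 4·x = 16 + 4x.
Every vertex has degree 3, so 3V = 2E.
Euler: V − E + F = 2 ⇒ (2E)/3 − E + (2 + x) = 2.
Multiply by 6: 2·(2E) − 3·(2E) + 6·(2 + x) = 12, i.e. 12 + 6x − (16 + 4x) = 12.
Collecting terms: 2x − 4 = 12, so 2x = 16, so x = 8.
Then 2E = 16 + 4·8 = 48, so E = 24, V = 2E/3 = 16, F = 2 + 8 = 10.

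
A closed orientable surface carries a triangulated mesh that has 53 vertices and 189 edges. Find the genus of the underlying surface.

6

Every face is a triangle and each edge borders two faces, so 3F = 2·189, giving F = 126.
χ = V − E + F = 53 − 189 + 126 = -10.
For a closed orientable surface χ = 2 − 2g, so g = (2 − (-10))/2 = 6.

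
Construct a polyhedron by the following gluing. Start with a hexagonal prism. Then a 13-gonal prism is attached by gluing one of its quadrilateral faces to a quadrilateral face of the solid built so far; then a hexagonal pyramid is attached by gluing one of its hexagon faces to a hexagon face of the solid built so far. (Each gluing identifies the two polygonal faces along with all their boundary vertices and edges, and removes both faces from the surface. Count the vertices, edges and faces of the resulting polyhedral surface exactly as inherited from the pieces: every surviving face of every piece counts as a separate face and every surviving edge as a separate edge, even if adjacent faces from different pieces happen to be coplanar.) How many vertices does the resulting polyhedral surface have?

35

A hexagonal prism: V=12, E=18, F=8.
Attach a 13-gonal prism (V=26, E=39, F=15) along a 4-gon: merge 4 vertices and 4 edges, delete both glued faces → V=34, E=53, F=21.
Attach a hexagonal pyramid (V=7, E=12, F=7) along a 6-gon: merge 6 vertices and 6 edges, delete both glued faces → V=35, E=59, F=26.
Check: V − E + F = 35 − 59 + 26 = 2.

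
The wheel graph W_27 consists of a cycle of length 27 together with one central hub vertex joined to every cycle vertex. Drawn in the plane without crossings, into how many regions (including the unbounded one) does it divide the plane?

W_27 has V = 27 + 1 = 28 vertices and E = 2·27 = 54 edges.
By Euler's formula F = 2 − V + E = 2 − 28 + 54 = 28.

28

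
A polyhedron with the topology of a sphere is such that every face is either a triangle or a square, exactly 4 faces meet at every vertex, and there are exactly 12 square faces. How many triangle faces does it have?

8

Let x be the number of triangles; then F = 12 + x.
Edge–face incidences: 2E = 4·12 + 3·x = 48 + 3x.
Every vertex has degree 4, so 4V = 2E.
Euler: V − E + F = 2 ⇒ (2E)/4 − E + (12 + x) = 2.
Multiply by 8: 2·(2E) − 4·(2E) + 8·(12 + x) = 16, i.e. 96 + 8x − 2·(48 + 3x) = 16.
Collecting terms: 2x = 16, so x = 8.
Then 2E = 48 + 3·8 = 72, so E = 36, V = 2E/4 = 18, F = 12 + 8 = 20.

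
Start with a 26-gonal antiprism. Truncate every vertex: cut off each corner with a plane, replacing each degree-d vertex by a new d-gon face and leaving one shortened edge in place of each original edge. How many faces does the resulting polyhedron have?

The base solid has V = 52, E = 104, F = 54.
Truncation replaces each original edge-end by a new vertex, so V′ = 2E = 208.
Each original edge survives, and each old vertex of degree d contributes d new edges; summing degrees gives Σd = 2E, so E′ = E + 2E = 3E = 312.
Each original face survives and each original vertex becomes one new face: F′ = F + V = 106.

106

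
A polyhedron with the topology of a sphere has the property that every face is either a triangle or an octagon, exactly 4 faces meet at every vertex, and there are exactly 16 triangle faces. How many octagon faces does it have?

Let x be the number of octagons; then F = 16 + x.
Edge–face incidences: 2E = 3·16 + 8·x = 48 + 8x.
Every vertex has degree 4, so 4V = 2E.
Euler: V − E + F = 2 ⇒ (2E)/4 − E + (16 + x) = 2.
Multiply by 8: 2·(2E) − 4·(2E) + 8·(16 + x) = 16, i.e. 128 + 8x − 2·(48 + 8x) = 16.
Collecting terms: −8x + 32 = 16, so −8x = −16, so x = 2.
Then 2E = 48 + 8·2 = 64, so E = 32, V = 2E/4 = 16, F = 16 + 2 = 18.

2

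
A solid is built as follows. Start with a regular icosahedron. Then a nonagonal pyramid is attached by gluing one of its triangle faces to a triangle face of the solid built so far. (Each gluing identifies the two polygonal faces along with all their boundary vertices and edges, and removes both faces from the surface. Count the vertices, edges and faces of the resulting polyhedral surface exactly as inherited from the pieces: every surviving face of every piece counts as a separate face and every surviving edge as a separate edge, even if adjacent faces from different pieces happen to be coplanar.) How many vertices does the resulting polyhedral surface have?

A regular icosahedron: V=12, E=30, F=20.
Attach a nonagonal pyramid (V=10, E=18, F=10) along a 3-gon: merge 3 vertices and 3 edges, delete both glued faces → V=19, E=45, F=28.
Check: V − E + F = 19 − 45 + 28 = 2.

19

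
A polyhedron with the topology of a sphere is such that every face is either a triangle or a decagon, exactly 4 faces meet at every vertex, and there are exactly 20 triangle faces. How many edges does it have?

40

Let x be the number of decagons; then F = 20 + x.
Edge–face incidences: 2E = 3·20 + 10·x = 60 + 10x.
Every vertex has degree 4, so 4V = 2E.
Euler: V − E + F = 2 ⇒ (2E)/4 − E + (20 + x) = 2.
Multiply by 8: 2·(2E) − 4·(2E) + 8·(20 + x) = 16, i.e. 160 + 8x − 2·(60 + 10x) = 16.
Collecting terms: −12x + 40 = 16, so −12x = −24, so x = 2.
Then 2E = 60 + 10·2 = 80, so E = 40, V = 2E/4 = 20, F = 20 + 2 = 22.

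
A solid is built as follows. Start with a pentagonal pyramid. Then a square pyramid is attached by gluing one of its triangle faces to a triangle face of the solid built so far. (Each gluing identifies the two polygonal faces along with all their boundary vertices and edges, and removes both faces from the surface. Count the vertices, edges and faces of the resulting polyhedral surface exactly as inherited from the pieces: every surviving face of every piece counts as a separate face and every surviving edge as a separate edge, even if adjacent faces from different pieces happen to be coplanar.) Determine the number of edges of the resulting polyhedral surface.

A pentagonal pyramid: V=6, E=10, F=6.
Attach a square pyramid (V=5, E=8, F=5) along a 3-gon: merge 3 vertices and 3 edges, delete both glued faces → V=8, E=15, F=9.
Check: V − E + F = 8 − 15 + 9 = 2.

15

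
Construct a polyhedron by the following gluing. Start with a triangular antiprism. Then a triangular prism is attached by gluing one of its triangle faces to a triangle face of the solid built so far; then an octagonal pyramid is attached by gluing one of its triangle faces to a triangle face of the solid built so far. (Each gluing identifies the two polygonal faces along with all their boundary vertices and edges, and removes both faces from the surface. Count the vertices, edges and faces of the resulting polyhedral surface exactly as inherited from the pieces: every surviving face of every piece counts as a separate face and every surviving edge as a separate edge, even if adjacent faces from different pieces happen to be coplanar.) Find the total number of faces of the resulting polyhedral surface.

A triangular antiprism: V=6, E=12, F=8.
Attach a triangular prism (V=6, E=9, F=5) along a 3-gon: merge 3 vertices and 3 edges, delete both glued faces → V=9, E=18, F=11.
Attach an octagonal pyramid (V=9, E=16, F=9) along a 3-gon: merge 3 vertices and 3 edges, delete both glued faces → V=15, E=31, F=18.
Check: V − E + F = 15 − 31 + 18 = 2.

18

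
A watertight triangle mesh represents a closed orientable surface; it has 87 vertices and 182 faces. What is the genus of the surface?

Every face is a triangle, so 2E = 3·182 = 546, giving E = 273.
χ = V − E + F = 87 − 273 + 182 = -4.
For a closed orientable surface χ = 2 − 2g, so g = (2 − (-4))/2 = 3.

3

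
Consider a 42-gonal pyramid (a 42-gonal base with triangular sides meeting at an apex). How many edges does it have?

84

A pyramid on an n-gon base has one n-gon and n triangles: V = 42 + 1 = 43, E = 2·42 = 84, F = 42 + 1 = 43.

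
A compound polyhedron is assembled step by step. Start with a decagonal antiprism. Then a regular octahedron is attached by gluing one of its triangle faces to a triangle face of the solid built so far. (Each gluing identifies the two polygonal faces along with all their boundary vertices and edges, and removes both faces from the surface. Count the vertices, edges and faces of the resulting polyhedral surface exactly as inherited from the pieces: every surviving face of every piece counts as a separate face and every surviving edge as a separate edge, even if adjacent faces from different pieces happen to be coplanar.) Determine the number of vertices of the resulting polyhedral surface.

23

A decagonal antiprism: V=20, E=40, F=22.
Attach a regular octahedron (V=6, E=12, F=8) along a 3-gon: merge 3 vertices and 3 edges, delete both glued faces → V=23, E=49, F=28.
Check: V − E + F = 23 − 49 + 28 = 2.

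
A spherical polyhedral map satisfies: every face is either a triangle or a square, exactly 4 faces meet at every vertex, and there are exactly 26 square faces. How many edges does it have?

Let x be the number of triangles; then F = 26 + x.
Edge–face incidences: 2E = 4·26 + 3·x = 104 + 3x.
Every vertex has degree 4, so 4V = 2E.
Euler: V − E + F = 2 ⇒ (2E)/4 − E + (26 + x) = 2.
Multiply by 8: 2·(2E) − 4·(2E) + 8·(26 + x) = 16, i.e. 208 + 8x − 2·(104 + 3x) = 16.
Collecting terms: 2x = 16, so x = 8.
Then 2E = 104 + 3·8 = 128, so E = 64, V = 2E/4 = 32, F = 26 + 8 = 34.

64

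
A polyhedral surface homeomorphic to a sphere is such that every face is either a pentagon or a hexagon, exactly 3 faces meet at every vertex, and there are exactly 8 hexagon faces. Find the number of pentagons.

12

Let x be the number of pentagons; then F = 8 + x.
Edge–face incidences: 2E = 6·8 + 5·x = 48 + 5x.
Every vertex has degree 3, so 3V = 2E.
Euler: V − E + F = 2 ⇒ (2E)/3 − E + (8 + x) = 2.
Multiply by 6: 2·(2E) − 3·(2E) + 6·(8 + x) = 12, i.e. 48 + 6x − (48 + 5x) = 12.
Collecting terms: x = 12.
Then 2E = 48 + 5·12 = 108, so E = 54, V = 2E/3 = 36, F = 8 + 12 = 20.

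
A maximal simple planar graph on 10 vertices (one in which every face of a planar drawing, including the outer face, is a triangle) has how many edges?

In a plane triangulation 3F = 2E and V − E + F = 2, so E = 3V − 6 = 3·10 − 6 = 24.

24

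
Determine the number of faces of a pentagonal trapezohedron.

10

The n-trapezohedron (dual of the n-antiprism) has V = 2·5 + 2 = 12, E = 4·5 = 20, F = 2·5 = 10.
Check: V − E + F = 12 − 20 + 10 = 2.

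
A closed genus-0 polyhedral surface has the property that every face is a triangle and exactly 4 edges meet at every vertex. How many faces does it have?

8

Each face has 3 edges and each edge borders two faces, so 2E = 3F.
Each vertex has degree 4, so 4V = 2E and hence V = 3F/4.
Euler: V − E + F = 2 ⇒ (3F/4) − (3F/2) + F = 2.
Multiply by 8: (6 − 12 + 8)F = 16, i.e. 2F = 16.
So F = 8, E = 3·8/2 = 12, V = 3·8/4 = 6.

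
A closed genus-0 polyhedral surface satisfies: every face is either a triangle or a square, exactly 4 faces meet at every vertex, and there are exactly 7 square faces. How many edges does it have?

26

Let x be the number of triangles; then F = 7 + x.
Edge–face incidences: 2E = 4·7 + 3·x = 28 + 3x.
Every vertex has degree 4, so 4V = 2E.
Euler: V − E + F = 2 ⇒ (2E)/4 − E + (7 + x) = 2.
Multiply by 8: 2·(2E) − 4·(2E) + 8·(7 + x) = 16, i.e. 56 + 8x − 2·(28 + 3x) = 16.
Collecting terms: 2x = 16, so x = 8.
Then 2E = 28 + 3·8 = 52, so E = 26, V = 2E/4 = 13, F = 7 + 8 = 15.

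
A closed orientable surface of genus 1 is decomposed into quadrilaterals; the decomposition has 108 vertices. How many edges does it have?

216

χ = 2 − 2·1 = 0, and every face is a square so 4F = 2E.
V − E + F = 0 with E = 4F/2 gives 108 − (4/2 − 1)·F = 0, so F = 108 and E = 216.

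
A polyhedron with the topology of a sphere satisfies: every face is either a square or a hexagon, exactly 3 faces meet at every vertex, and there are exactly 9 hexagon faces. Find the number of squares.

Let x be the number of squares; then F = 9 + x.
Edge–face incidences: 2E = 6·9 + 4·x = 54 + 4x.
Every vertex has degree 3, so 3V = 2E.
Euler: V − E + F = 2 ⇒ (2E)/3 − E + (9 + x) = 2.
Multiply by 6: 2·(2E) − 3·(2E) + 6·(9 + x) = 12, i.e. 54 + 6x − (54 + 4x) = 12.
Collecting terms: 2x = 12, so x = 6.
Then 2E = 54 + 4·6 = 78, so E = 39, V = 2E/3 = 26, F = 9 + 6 = 15.

6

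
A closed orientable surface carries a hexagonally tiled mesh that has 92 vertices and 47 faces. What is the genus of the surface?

Every face is a hexagon, so 2E = 6·47 = 282, giving E = 141.
χ = V − E + F = 92 − 141 + 47 = -2.
For a closed orientable surface χ = 2 − 2g, so g = (2 − (-2))/2 = 2.

2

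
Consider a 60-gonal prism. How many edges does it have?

A prism on an n-gon has two n-gon bases and n rectangular sides: V = 2·60 = 120, E = 3·60 = 180, F = 60 + 2 = 62.
Check: V − E + F = 120 − 180 + 62 = 2.

180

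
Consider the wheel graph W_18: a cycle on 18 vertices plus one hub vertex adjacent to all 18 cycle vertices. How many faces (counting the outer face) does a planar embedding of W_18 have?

W_18 has V = 18 + 1 = 19 vertices and E = 2·18 = 36 edges.
By Euler's formula F = 2 − V + E = 2 − 19 + 36 = 19.

19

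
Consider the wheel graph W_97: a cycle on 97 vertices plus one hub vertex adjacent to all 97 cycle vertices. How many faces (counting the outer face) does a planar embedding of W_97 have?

W_97 has V = 97 + 1 = 98 vertices and E = 2·97 = 194 edges.
By Euler's formula F = 2 − V + E = 2 − 98 + 194 = 98.

98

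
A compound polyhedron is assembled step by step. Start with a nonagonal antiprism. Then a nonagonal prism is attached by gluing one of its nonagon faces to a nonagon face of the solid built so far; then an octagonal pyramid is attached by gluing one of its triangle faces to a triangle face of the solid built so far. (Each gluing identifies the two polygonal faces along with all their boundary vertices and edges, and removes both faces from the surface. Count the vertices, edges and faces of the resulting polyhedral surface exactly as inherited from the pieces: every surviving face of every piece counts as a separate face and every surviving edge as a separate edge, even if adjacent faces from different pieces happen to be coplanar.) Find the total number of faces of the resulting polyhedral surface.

A nonagonal antiprism: V=18, E=36, F=20.
Attach a nonagonal prism (V=18, E=27, F=11) along a 9-gon: merge 9 vertices and 9 edges, delete both glued faces → V=27, E=54, F=29.
Attach an octagonal pyramid (V=9, E=16, F=9) along a 3-gon: merge 3 vertices and 3 edges, delete both glued faces → V=33, E=67, F=36.
Check: V − E + F = 33 − 67 + 36 = 2.

36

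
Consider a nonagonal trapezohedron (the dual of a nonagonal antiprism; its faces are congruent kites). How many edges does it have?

36

The n-trapezohedron (dual of the n-antiprism) has V = 2·9 + 2 = 20, E = 4·9 = 36, F = 2·9 = 18.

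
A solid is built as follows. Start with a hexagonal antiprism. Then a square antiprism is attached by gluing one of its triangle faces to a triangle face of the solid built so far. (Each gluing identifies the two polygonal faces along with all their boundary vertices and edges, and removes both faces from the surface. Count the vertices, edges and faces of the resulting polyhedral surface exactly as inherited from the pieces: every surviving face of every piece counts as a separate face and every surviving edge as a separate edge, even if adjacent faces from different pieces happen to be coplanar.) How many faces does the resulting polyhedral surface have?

22

A hexagonal antiprism: V=12, E=24, F=14.
Attach a square antiprism (V=8, E=16, F=10) along a 3-gon: merge 3 vertices and 3 edges, delete both glued faces → V=17, E=37, F=22.
Check: V − E + F = 17 − 37 + 22 = 2.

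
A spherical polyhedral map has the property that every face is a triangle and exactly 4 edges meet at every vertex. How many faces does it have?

Each face has 3 edges and each edge borders two faces, so 2E = 3F.
Each vertex has degree 4, so 4V = 2E and hence V = 3F/4.
Euler: V − E + F = 2 ⇒ (3F/4) − (3F/2) + F = 2.
Multiply by 8: (6 − 12 + 8)F = 16, i.e. 2F = 16.
So F = 8, E = 3·8/2 = 12, V = 3·8/4 = 6.

8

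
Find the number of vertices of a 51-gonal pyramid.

52

A pyramid on an n-gon base has one n-gon and n triangles: V = 51 + 1 = 52, E = 2·51 = 102, F = 51 + 1 = 52.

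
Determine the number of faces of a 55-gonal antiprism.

112

An antiprism on an n-gon has two n-gon caps and 2n triangles: V = 2·55 = 110, E = 4·55 = 220, F = 2·55 + 2 = 112.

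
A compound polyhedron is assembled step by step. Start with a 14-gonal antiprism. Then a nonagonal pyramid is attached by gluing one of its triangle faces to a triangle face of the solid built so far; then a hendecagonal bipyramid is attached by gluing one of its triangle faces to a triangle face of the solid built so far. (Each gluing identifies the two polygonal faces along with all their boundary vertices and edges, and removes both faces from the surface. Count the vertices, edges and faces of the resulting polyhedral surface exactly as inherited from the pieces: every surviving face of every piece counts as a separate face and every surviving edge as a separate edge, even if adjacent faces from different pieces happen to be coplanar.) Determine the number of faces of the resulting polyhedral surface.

A 14-gonal antiprism: V=28, E=56, F=30.
Attach a nonagonal pyramid (V=10, E=18, F=10) along a 3-gon: merge 3 vertices and 3 edges, delete both glued faces → V=35, E=71, F=38.
Attach a hendecagonal bipyramid (V=13, E=33, F=22) along a 3-gon: merge 3 vertices and 3 edges, delete both glued faces → V=45, E=101, F=58.
Check: V − E + F = 45 − 101 + 58 = 2.

58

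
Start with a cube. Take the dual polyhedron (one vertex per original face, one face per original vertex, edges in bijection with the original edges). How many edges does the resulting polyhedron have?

12

The base solid has V = 8, E = 12, F = 6.
The dual swaps V and F and preserves E: V′ = F = 6, E′ = E = 12, F′ = V = 8.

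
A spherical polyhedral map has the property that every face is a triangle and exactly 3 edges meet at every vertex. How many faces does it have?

4

Each face has 3 edges and each edge borders two faces, so 2E = 3F.
Each vertex has degree 3, so 3V = 2E and hence V = 3F/3.
Euler: V − E + F = 2 ⇒ (3F/3) − (3F/2) + F = 2.
Multiply by 6: (6 − 9 + 6)F = 12, i.e. 3F = 12.
So F = 4, E = 3·4/2 = 6, V = 3·4/3 = 4.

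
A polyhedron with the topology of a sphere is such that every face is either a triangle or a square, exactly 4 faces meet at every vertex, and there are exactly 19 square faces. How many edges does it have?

50

Let x be the number of triangles; then F = 19 + x.
Edge–face incidences: 2E = 4·19 + 3·x = 76 + 3x.
Every vertex has degree 4, so 4V = 2E.
Euler: V − E + F = 2 ⇒ (2E)/4 − E + (19 + x) = 2.
Multiply by 8: 2·(2E) − 4·(2E) + 8·(19 + x) = 16, i.e. 152 + 8x − 2·(76 + 3x) = 16.
Collecting terms: 2x = 16, so x = 8.
Then 2E = 76 + 3·8 = 100, so E = 50, V = 2E/4 = 25, F = 19 + 8 = 27.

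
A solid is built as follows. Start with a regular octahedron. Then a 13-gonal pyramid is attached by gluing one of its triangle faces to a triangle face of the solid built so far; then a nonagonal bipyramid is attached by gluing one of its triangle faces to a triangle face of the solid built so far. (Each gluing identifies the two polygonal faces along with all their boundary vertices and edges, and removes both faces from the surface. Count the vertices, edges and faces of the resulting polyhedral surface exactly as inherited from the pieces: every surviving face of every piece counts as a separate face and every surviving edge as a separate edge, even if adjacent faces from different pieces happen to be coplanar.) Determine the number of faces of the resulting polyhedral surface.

36

A regular octahedron: V=6, E=12, F=8.
Attach a 13-gonal pyramid (V=14, E=26, F=14) along a 3-gon: merge 3 vertices and 3 edges, delete both glued faces → V=17, E=35, F=20.
Attach a nonagonal bipyramid (V=11, E=27, F=18) along a 3-gon: merge 3 vertices and 3 edges, delete both glued faces → V=25, E=59, F=36.
Check: V − E + F = 25 − 59 + 36 = 2.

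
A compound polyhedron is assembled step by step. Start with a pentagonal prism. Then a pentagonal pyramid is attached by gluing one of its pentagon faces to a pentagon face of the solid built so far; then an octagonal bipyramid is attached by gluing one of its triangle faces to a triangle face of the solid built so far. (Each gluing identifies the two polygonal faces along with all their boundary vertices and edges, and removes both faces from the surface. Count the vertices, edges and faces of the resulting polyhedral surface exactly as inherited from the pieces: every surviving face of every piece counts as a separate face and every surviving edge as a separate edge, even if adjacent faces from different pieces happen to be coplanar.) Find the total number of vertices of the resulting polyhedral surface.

18

A pentagonal prism: V=10, E=15, F=7.
Attach a pentagonal pyramid (V=6, E=10, F=6) along a 5-gon: merge 5 vertices and 5 edges, delete both glued faces → V=11, E=20, F=11.
Attach an octagonal bipyramid (V=10, E=24, F=16) along a 3-gon: merge 3 vertices and 3 edges, delete both glued faces → V=18, E=41, F=25.
Check: V − E + F = 18 − 41 + 25 = 2.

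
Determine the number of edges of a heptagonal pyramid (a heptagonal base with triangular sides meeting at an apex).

14

A pyramid on an n-gon base has one n-gon and n triangles: V = 7 + 1 = 8, E = 2·7 = 14, F = 7 + 1 = 8.
Check: V − E + F = 8 − 14 + 8 = 2.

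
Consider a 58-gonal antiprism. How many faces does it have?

An antiprism on an n-gon has two n-gon caps and 2n triangles: V = 2·58 = 116, E = 4·58 = 232, F = 2·58 + 2 = 118.

118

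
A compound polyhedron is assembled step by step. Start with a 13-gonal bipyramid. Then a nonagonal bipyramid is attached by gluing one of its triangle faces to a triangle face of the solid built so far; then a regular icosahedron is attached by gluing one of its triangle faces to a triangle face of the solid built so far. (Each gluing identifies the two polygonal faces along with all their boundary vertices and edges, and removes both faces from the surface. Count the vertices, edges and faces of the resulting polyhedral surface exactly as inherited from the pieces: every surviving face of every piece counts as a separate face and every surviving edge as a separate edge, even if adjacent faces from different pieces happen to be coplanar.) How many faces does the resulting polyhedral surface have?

60

A 13-gonal bipyramid: V=15, E=39, F=26.
Attach a nonagonal bipyramid (V=11, E=27, F=18) along a 3-gon: merge 3 vertices and 3 edges, delete both glued faces → V=23, E=63, F=42.
Attach a regular icosahedron (V=12, E=30, F=20) along a 3-gon: merge 3 vertices and 3 edges, delete both glued faces → V=32, E=90, F=60.
Check: V − E + F = 32 − 90 + 60 = 2.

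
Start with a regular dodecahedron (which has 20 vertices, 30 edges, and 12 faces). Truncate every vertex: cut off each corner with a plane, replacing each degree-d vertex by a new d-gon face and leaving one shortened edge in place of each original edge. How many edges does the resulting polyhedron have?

90

Truncation replaces each original edge-end by a new vertex, so V′ = 2E = 60.
Each original edge survives, and each old vertex of degree d contributes d new edges; summing degrees gives Σd = 2E, so E′ = E + 2E = 3E = 90.
Each original face survives and each original vertex becomes one new face: F′ = F + V = 32.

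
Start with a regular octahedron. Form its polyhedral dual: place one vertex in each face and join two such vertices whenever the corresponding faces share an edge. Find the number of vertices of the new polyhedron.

The base solid has V = 6, E = 12, F = 8.
The dual swaps V and F and preserves E: V′ = F = 8, E′ = E = 12, F′ = V = 6.

8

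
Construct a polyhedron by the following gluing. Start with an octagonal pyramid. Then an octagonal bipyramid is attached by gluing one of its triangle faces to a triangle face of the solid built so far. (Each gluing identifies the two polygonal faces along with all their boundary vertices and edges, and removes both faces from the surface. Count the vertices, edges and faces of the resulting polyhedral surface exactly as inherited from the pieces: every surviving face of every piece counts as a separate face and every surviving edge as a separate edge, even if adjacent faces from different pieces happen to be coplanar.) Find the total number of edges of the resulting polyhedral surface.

An octagonal pyramid: V=9, E=16, F=9.
Attach an octagonal bipyramid (V=10, E=24, F=16) along a 3-gon: merge 3 vertices and 3 edges, delete both glued faces → V=16, E=37, F=23.
Check: V − E + F = 16 − 37 + 23 = 2.

37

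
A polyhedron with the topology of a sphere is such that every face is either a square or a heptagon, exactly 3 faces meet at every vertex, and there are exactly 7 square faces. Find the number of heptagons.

2

Let x be the number of heptagons; then F = 7 + x.
Edge–face incidences: 2E = 4·7 + 7·x = 28 + 7x.
Every vertex has degree 3, so 3V = 2E.
Euler: V − E + F = 2 ⇒ (2E)/3 − E + (7 + x) = 2.
Multiply by 6: 2·(2E) − 3·(2E) + 6·(7 + x) = 12, i.e. 42 + 6x − (28 + 7x) = 12.
Collecting terms: −x + 14 = 12, so −x = −2, so x = 2.
Then 2E = 28 + 7·2 = 42, so E = 21, V = 2E/3 = 14, F = 7 + 2 = 9.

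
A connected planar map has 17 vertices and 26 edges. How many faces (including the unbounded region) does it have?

Euler's formula for a connected plane graph: V − E + F = 2, so F = 2 − 17 + 26 = 11.

11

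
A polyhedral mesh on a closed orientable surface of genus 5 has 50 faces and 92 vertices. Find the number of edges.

150

For a closed orientable surface of genus 5, χ = 2 − 2·5 = -8.
E = V + F − (-8) = 92 + 50 − (-8) = 150.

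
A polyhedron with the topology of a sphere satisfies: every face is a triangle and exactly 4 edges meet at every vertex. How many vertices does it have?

6

Each face has 3 edges and each edge borders two faces, so 2E = 3F.
Each vertex has degree 4, so 4V = 2E and hence V = 3F/4.
Euler: V − E + F = 2 ⇒ (3F/4) − (3F/2) + F = 2.
Multiply by 8: (6 − 12 + 8)F = 16, i.e. 2F = 16.
So F = 8, E = 3·8/2 = 12, V = 3·8/4 = 6.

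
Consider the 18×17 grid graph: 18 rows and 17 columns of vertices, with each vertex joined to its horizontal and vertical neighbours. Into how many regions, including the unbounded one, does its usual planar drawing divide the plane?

The grid has V = 18·17 = 306 vertices and E = 18·16 + 17·17 = 577 edges.
F = 2 − V + E = 2 − 306 + 577 = 273.

273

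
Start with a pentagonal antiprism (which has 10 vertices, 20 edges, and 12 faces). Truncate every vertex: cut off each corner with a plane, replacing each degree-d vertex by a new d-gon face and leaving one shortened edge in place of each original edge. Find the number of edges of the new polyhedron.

Truncation replaces each original edge-end by a new vertex, so V′ = 2E = 40.
Each original edge survives, and each old vertex of degree d contributes d new edges; summing degrees gives Σd = 2E, so E′ = E + 2E = 3E = 60.
Each original face survives and each original vertex becomes one new face: F′ = F + V = 22.

60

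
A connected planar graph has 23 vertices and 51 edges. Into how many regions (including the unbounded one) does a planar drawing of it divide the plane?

Euler's formula for a connected plane graph: V − E + F = 2, so F = 2 − 23 + 51 = 30.

30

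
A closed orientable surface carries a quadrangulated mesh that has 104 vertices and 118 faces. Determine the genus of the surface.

Every face is a square, so 2E = 4·118 = 472, giving E = 236.
χ = V − E + F = 104 − 236 + 118 = -14.
For a closed orientable surface χ = 2 − 2g, so g = (2 − (-14))/2 = 8.

8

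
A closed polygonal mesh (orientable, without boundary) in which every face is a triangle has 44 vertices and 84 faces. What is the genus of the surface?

Every face is a triangle, so 2E = 3·84 = 252, giving E = 126.
χ = V − E + F = 44 − 126 + 84 = 2.
For a closed orientable surface χ = 2 − 2g, so g = (2 − (2))/2 = 0.

0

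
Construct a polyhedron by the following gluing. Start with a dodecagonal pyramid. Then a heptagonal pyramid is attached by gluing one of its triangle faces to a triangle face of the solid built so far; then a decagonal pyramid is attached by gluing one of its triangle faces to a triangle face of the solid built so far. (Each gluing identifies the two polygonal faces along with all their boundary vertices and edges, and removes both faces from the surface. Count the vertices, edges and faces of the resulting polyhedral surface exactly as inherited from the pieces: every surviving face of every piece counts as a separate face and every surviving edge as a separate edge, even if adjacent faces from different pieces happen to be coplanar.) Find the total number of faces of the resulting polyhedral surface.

A dodecagonal pyramid: V=13, E=24, F=13.
Attach a heptagonal pyramid (V=8, E=14, F=8) along a 3-gon: merge 3 vertices and 3 edges, delete both glued faces → V=18, E=35, F=19.
Attach a decagonal pyramid (V=11, E=20, F=11) along a 3-gon: merge 3 vertices and 3 edges, delete both glued faces → V=26, E=52, F=28.
Check: V − E + F = 26 − 52 + 28 = 2.

28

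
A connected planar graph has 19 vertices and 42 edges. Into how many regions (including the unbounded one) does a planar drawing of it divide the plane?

Euler's formula for a connected plane graph: V − E + F = 2, so F = 2 − 19 + 42 = 25.

25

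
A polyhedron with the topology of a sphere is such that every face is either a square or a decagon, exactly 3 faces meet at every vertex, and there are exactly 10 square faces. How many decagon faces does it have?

Let x be the number of decagons; then F = 10 + x.
Edge–face incidences: 2E = 4·10 + 10·x = 40 + 10x.
Every vertex has degree 3, so 3V = 2E.
Euler: V − E + F = 2 ⇒ (2E)/3 − E + (10 + x) = 2.
Multiply by 6: 2·(2E) − 3·(2E) + 6·(10 + x) = 12, i.e. 60 + 6x − (40 + 10x) = 12.
Collecting terms: −4x + 20 = 12, so −4x = −8, so x = 2.
Then 2E = 40 + 10·2 = 60, so E = 30, V = 2E/3 = 20, F = 10 + 2 = 12.

2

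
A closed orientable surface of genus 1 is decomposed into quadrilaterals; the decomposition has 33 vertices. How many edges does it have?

χ = 2 − 2·1 = 0, and every face is a square so 4F = 2E.
V − E + F = 0 with E = 4F/2 gives 33 − (4/2 − 1)·F = 0, so F = 33 and E = 66.

66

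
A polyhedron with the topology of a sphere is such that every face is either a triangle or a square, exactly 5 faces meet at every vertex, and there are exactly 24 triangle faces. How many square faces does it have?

2

Let x be the number of squares; then F = 24 + x.
Edge–face incidences: 2E = 3·24 + 4·x = 72 + 4x.
Every vertex has degree 5, so 5V = 2E.
Euler: V − E + F = 2 ⇒ (2E)/5 − E + (24 + x) = 2.
Multiply by 10: 2·(2E) − 5·(2E) + 10·(24 + x) = 20, i.e. 240 + 10x − 3·(72 + 4x) = 20.
Collecting terms: −2x + 24 = 20, so −2x = −4, so x = 2.
Then 2E = 72 + 4·2 = 80, so E = 40, V = 2E/5 = 16, F = 24 + 2 = 26.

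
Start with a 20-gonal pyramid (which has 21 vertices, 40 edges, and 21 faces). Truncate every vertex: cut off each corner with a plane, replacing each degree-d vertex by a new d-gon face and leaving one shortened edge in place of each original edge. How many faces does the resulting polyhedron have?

42

Truncation replaces each original edge-end by a new vertex, so V′ = 2E = 80.
Each original edge survives, and each old vertex of degree d contributes d new edges; summing degrees gives Σd = 2E, so E′ = E + 2E = 3E = 120.
Each original face survives and each original vertex becomes one new face: F′ = F + V = 42.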